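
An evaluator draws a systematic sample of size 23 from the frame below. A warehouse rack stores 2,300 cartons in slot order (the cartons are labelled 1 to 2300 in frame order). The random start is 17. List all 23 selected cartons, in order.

17, 117, 217, 317, 417, 517, 617, 717, 817, 917, 1017, 1117, 1217, 1317, 1417, 1517, 1617, 1717, 1817, 1917, 2017, 2117, 2217

k = N/n = 2300/23 = 100
carton 1: 17
carton 2: 17 + 100 = 117
carton 3: 117 + 100 = 217
carton 4: 217 + 100 = 317
carton 5: 317 + 100 = 417
carton 6: 417 + 100 = 517
carton 7: 517 + 100 = 617
carton 8: 617 + 100 = 717
carton 9: 717 + 100 = 817
carton 10: 817 + 100 = 917
carton 11: 917 + 100 = 1017
carton 12: 1017 + 100 = 1117
carton 13: 1117 + 100 = 1217
carton 14: 1217 + 100 = 1317
carton 15: 1317 + 100 = 1417
carton 16: 1417 + 100 = 1517
carton 17: 1517 + 100 = 1617
carton 18: 1617 + 100 = 1717
carton 19: 1717 + 100 = 1817
carton 20: 1817 + 100 = 1917
carton 21: 1917 + 100 = 2017
carton 22: 2017 + 100 = 2117
carton 23: 2117 + 100 = 2217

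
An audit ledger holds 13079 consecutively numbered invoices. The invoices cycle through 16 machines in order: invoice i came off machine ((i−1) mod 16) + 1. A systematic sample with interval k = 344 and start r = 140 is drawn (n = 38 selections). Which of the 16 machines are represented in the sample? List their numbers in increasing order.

Consecutive selections differ by k = 344, so their machine numbers differ by 344 mod 16 = 8.
gcd(344, 16) = 8, so the sample visits 16/8 = 2 distinct residues mod 16.
Start 140 is machine 12; the machines hit are 4, 12.

4, 12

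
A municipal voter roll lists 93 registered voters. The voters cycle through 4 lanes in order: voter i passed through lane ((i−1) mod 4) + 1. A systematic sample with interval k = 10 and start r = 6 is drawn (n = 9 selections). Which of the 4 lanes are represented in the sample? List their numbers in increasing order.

2, 4

Consecutive selections differ by k = 10, so their lane numbers differ by 10 mod 4 = 2.
gcd(10, 4) = 2, so the sample visits 4/2 = 2 distinct residues mod 4.
Start 6 is lane 2; the lanes hit are 2, 4.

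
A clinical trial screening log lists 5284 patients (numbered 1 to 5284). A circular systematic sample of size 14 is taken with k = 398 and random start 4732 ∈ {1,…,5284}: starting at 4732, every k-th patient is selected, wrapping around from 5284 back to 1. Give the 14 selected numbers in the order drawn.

Selection 1: 4732
Selection 2: 4732 + 398 = 5130
Selection 3: 5130 + 398 = 5528 → 5528 − 5284 = 244
Selection 4: 244 + 398 = 642
Selection 5: 642 + 398 = 1040
Selection 6: 1040 + 398 = 1438
Selection 7: 1438 + 398 = 1836
Selection 8: 1836 + 398 = 2234
Selection 9: 2234 + 398 = 2632
Selection 10: 2632 + 398 = 3030
Selection 11: 3030 + 398 = 3428
Selection 12: 3428 + 398 = 3826
Selection 13: 3826 + 398 = 4224
Selection 14: 4224 + 398 = 4622

4732, 5130, 244, 642, 1040, 1438, 1836, 2234, 2632, 3030, 3428, 3826, 4224, 4622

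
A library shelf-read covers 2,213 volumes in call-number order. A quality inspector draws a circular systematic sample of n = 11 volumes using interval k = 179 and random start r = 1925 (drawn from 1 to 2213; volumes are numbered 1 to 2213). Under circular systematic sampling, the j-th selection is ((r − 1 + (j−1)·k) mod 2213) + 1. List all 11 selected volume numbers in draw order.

1925, 2104, 70, 249, 428, 607, 786, 965, 1144, 1323, 1502

Selection 1: 1925
Selection 2: 1925 + 179 = 2104
Selection 3: 2104 + 179 = 2283 → 2283 − 2213 = 70
Selection 4: 70 + 179 = 249
Selection 5: 249 + 179 = 428
Selection 6: 428 + 179 = 607
Selection 7: 607 + 179 = 786
Selection 8: 786 + 179 = 965
Selection 9: 965 + 179 = 1144
Selection 10: 1144 + 179 = 1323
Selection 11: 1323 + 179 = 1502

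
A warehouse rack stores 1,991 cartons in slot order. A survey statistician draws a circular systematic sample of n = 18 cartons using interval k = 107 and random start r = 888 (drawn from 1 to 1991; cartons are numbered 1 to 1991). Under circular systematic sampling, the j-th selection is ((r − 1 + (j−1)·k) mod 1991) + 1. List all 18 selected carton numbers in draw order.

888, 995, 1102, 1209, 1316, 1423, 1530, 1637, 1744, 1851, 1958, 74, 181, 288, 395, 502, 609, 716

Selection 1: 888
Selection 2: 888 + 107 = 995
Selection 3: 995 + 107 = 1102
Selection 4: 1102 + 107 = 1209
Selection 5: 1209 + 107 = 1316
Selection 6: 1316 + 107 = 1423
Selection 7: 1423 + 107 = 1530
Selection 8: 1530 + 107 = 1637
Selection 9: 1637 + 107 = 1744
Selection 10: 1744 + 107 = 1851
Selection 11: 1851 + 107 = 1958
Selection 12: 1958 + 107 = 2065 → 2065 − 1991 = 74
Selection 13: 74 + 107 = 181
Selection 14: 181 + 107 = 288
Selection 15: 288 + 107 = 395
Selection 16: 395 + 107 = 502
Selection 17: 502 + 107 = 609
Selection 18: 609 + 107 = 716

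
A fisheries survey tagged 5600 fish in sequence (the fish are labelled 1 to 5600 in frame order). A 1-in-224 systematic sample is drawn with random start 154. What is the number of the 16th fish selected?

k = 224
16th selection = r + (16−1)·k = 154 + 15×224 = 154 + 3360 = 3514

3514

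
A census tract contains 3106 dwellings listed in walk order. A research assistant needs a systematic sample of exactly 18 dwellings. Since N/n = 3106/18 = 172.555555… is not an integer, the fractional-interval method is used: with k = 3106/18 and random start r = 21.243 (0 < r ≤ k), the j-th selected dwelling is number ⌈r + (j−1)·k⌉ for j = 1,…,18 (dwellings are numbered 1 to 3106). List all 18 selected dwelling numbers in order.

22, 194, 367, 539, 712, 885, 1057, 1230, 1402, 1575, 1747, 1920, 2092, 2265, 2438, 2610, 2783, 2955

j=1: r + 0k = 21.243 → ⌈·⌉ = 22
j=2: r + 1k = 193.798555… → ⌈·⌉ = 194
j=3: r + 2k = 366.354111… → ⌈·⌉ = 367
j=4: r + 3k = 538.909666… → ⌈·⌉ = 539
j=5: r + 4k = 711.465222… → ⌈·⌉ = 712
j=6: r + 5k = 884.020777… → ⌈·⌉ = 885
j=7: r + 6k = 1056.576333… → ⌈·⌉ = 1057
j=8: r + 7k = 1229.131888… → ⌈·⌉ = 1230
j=9: r + 8k = 1401.687444… → ⌈·⌉ = 1402
j=10: r + 9k = 1574.243 → ⌈·⌉ = 1575
j=11: r + 10k = 1746.798555… → ⌈·⌉ = 1747
j=12: r + 11k = 1919.354111… → ⌈·⌉ = 1920
j=13: r + 12k = 2091.909666… → ⌈·⌉ = 2092
j=14: r + 13k = 2264.465222… → ⌈·⌉ = 2265
j=15: r + 14k = 2437.020777… → ⌈·⌉ = 2438
j=16: r + 15k = 2609.576333… → ⌈·⌉ = 2610
j=17: r + 16k = 2782.131888… → ⌈·⌉ = 2783
j=18: r + 17k = 2954.687444… → ⌈·⌉ = 2955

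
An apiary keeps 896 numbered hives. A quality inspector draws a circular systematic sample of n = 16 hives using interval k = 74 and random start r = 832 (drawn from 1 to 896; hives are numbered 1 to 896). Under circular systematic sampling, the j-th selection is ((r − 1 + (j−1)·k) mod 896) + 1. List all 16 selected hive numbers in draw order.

Selection 1: 832
Selection 2: 832 + 74 = 906 → 906 − 896 = 10
Selection 3: 10 + 74 = 84
Selection 4: 84 + 74 = 158
Selection 5: 158 + 74 = 232
Selection 6: 232 + 74 = 306
Selection 7: 306 + 74 = 380
Selection 8: 380 + 74 = 454
Selection 9: 454 + 74 = 528
Selection 10: 528 + 74 = 602
Selection 11: 602 + 74 = 676
Selection 12: 676 + 74 = 750
Selection 13: 750 + 74 = 824
Selection 14: 824 + 74 = 898 → 898 − 896 = 2
Selection 15: 2 + 74 = 76
Selection 16: 76 + 74 = 150

832, 10, 84, 158, 232, 306, 380, 454, 528, 602, 676, 750, 824, 2, 76, 150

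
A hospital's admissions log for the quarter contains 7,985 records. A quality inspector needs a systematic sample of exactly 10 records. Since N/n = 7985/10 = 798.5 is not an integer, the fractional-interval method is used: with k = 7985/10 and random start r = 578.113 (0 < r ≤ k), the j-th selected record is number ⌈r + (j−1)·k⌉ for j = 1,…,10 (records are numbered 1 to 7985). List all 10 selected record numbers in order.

579, 1377, 2176, 2974, 3773, 4571, 5370, 6168, 6967, 7765

j=1: r + 0k = 578.113 → ⌈·⌉ = 579
j=2: r + 1k = 1376.613 → ⌈·⌉ = 1377
j=3: r + 2k = 2175.113 → ⌈·⌉ = 2176
j=4: r + 3k = 2973.613 → ⌈·⌉ = 2974
j=5: r + 4k = 3772.113 → ⌈·⌉ = 3773
j=6: r + 5k = 4570.613 → ⌈·⌉ = 4571
j=7: r + 6k = 5369.113 → ⌈·⌉ = 5370
j=8: r + 7k = 6167.613 → ⌈·⌉ = 6168
j=9: r + 8k = 6966.113 → ⌈·⌉ = 6967
j=10: r + 9k = 7764.613 → ⌈·⌉ = 7765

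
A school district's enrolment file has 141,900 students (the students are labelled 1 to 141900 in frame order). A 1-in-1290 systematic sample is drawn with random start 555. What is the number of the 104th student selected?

133425

k = 1290
104th selection = r + (104−1)·k = 555 + 103×1290 = 555 + 132870 = 133425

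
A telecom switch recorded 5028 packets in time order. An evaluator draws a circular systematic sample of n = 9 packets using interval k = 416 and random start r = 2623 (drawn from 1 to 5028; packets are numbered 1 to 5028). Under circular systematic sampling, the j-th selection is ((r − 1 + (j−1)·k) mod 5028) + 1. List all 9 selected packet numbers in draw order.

2623, 3039, 3455, 3871, 4287, 4703, 91, 507, 923

Selection 1: 2623
Selection 2: 2623 + 416 = 3039
Selection 3: 3039 + 416 = 3455
Selection 4: 3455 + 416 = 3871
Selection 5: 3871 + 416 = 4287
Selection 6: 4287 + 416 = 4703
Selection 7: 4703 + 416 = 5119 → 5119 − 5028 = 91
Selection 8: 91 + 416 = 507
Selection 9: 507 + 416 = 923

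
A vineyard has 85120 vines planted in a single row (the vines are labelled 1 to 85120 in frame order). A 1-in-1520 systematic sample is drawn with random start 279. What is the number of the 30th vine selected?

44359

k = 1520
30th selection = r + (30−1)·k = 279 + 29×1520 = 279 + 44080 = 44359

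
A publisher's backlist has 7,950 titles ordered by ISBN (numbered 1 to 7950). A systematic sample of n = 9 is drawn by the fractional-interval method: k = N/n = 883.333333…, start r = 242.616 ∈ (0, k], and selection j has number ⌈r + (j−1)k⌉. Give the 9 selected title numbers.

j=1: r + 0k = 242.616 → ⌈·⌉ = 243
j=2: r + 1k = 1125.949333… → ⌈·⌉ = 1126
j=3: r + 2k = 2009.282666… → ⌈·⌉ = 2010
j=4: r + 3k = 2892.616 → ⌈·⌉ = 2893
j=5: r + 4k = 3775.949333… → ⌈·⌉ = 3776
j=6: r + 5k = 4659.282666… → ⌈·⌉ = 4660
j=7: r + 6k = 5542.616 → ⌈·⌉ = 5543
j=8: r + 7k = 6425.949333… → ⌈·⌉ = 6426
j=9: r + 8k = 7309.282666… → ⌈·⌉ = 7310

243, 1126, 2010, 2893, 3776, 4660, 5543, 6426, 7310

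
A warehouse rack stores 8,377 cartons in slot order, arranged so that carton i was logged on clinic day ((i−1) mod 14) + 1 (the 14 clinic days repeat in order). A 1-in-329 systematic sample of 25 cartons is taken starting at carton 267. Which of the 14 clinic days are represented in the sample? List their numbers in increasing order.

Consecutive selections differ by k = 329, so their clinic day numbers differ by 329 mod 14 = 7.
gcd(329, 14) = 7, so the sample visits 14/7 = 2 distinct residues mod 14.
Start 267 is clinic day 1; the clinic days hit are 1, 8.

1, 8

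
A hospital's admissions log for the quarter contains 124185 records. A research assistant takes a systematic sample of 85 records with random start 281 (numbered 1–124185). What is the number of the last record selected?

123005

k = 124185/85 = 1461
85th selection = r + (85−1)·k = 281 + 84×1461 = 281 + 122724 = 123005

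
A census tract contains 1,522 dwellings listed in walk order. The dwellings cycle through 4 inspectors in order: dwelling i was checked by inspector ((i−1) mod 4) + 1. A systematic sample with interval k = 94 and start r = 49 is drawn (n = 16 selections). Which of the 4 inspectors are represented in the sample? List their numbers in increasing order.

Consecutive selections differ by k = 94, so their inspector numbers differ by 94 mod 4 = 2.
gcd(94, 4) = 2, so the sample visits 4/2 = 2 distinct residues mod 4.
Start 49 is inspector 1; the inspectors hit are 1, 3.

1, 3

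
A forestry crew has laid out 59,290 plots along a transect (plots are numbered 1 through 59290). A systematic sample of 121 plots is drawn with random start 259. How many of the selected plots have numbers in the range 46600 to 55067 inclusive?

17

k = 59290/121 = 490
First selection ≥ 46600: 259 + ⌈(46600−259)/490⌉·490 = 259 + 95×490 = 46809
Last selection ≤ 55067: 259 + ⌊(55067−259)/490⌋·490 = 259 + 111×490 = 54649
Count = 111 − 95 + 1 = 17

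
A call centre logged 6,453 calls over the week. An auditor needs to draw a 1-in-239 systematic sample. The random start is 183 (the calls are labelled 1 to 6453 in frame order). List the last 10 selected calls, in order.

18th selection = 183 + 17×239 = 4246
19th: 4246 + 239 = 4485
20th: 4485 + 239 = 4724
21st: 4724 + 239 = 4963
22nd: 4963 + 239 = 5202
23rd: 5202 + 239 = 5441
24th: 5441 + 239 = 5680
25th: 5680 + 239 = 5919
26th: 5919 + 239 = 6158
27th: 6158 + 239 = 6397

4246, 4485, 4724, 4963, 5202, 5441, 5680, 5919, 6158, 6397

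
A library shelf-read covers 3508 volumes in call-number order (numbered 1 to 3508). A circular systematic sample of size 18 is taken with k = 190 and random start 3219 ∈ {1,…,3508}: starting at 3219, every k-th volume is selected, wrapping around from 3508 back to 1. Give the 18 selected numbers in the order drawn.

3219, 3409, 91, 281, 471, 661, 851, 1041, 1231, 1421, 1611, 1801, 1991, 2181, 2371, 2561, 2751, 2941

Selection 1: 3219
Selection 2: 3219 + 190 = 3409
Selection 3: 3409 + 190 = 3599 → 3599 − 3508 = 91
Selection 4: 91 + 190 = 281
Selection 5: 281 + 190 = 471
Selection 6: 471 + 190 = 661
Selection 7: 661 + 190 = 851
Selection 8: 851 + 190 = 1041
Selection 9: 1041 + 190 = 1231
Selection 10: 1231 + 190 = 1421
Selection 11: 1421 + 190 = 1611
Selection 12: 1611 + 190 = 1801
Selection 13: 1801 + 190 = 1991
Selection 14: 1991 + 190 = 2181
Selection 15: 2181 + 190 = 2371
Selection 16: 2371 + 190 = 2561
Selection 17: 2561 + 190 = 2751
Selection 18: 2751 + 190 = 2941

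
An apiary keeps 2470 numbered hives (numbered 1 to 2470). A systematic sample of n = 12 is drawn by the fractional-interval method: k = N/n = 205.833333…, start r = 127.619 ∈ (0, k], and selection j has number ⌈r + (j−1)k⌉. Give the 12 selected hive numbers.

j=1: r + 0k = 127.619 → ⌈·⌉ = 128
j=2: r + 1k = 333.452333… → ⌈·⌉ = 334
j=3: r + 2k = 539.285666… → ⌈·⌉ = 540
j=4: r + 3k = 745.119 → ⌈·⌉ = 746
j=5: r + 4k = 950.952333… → ⌈·⌉ = 951
j=6: r + 5k = 1156.785666… → ⌈·⌉ = 1157
j=7: r + 6k = 1362.619 → ⌈·⌉ = 1363
j=8: r + 7k = 1568.452333… → ⌈·⌉ = 1569
j=9: r + 8k = 1774.285666… → ⌈·⌉ = 1775
j=10: r + 9k = 1980.119 → ⌈·⌉ = 1981
j=11: r + 10k = 2185.952333… → ⌈·⌉ = 2186
j=12: r + 11k = 2391.785666… → ⌈·⌉ = 2392

128, 334, 540, 746, 951, 1157, 1363, 1569, 1775, 1981, 2186, 2392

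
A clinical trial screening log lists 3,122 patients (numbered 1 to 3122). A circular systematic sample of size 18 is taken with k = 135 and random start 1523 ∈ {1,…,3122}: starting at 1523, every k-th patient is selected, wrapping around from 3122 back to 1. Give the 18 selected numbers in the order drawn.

Selection 1: 1523
Selection 2: 1523 + 135 = 1658
Selection 3: 1658 + 135 = 1793
Selection 4: 1793 + 135 = 1928
Selection 5: 1928 + 135 = 2063
Selection 6: 2063 + 135 = 2198
Selection 7: 2198 + 135 = 2333
Selection 8: 2333 + 135 = 2468
Selection 9: 2468 + 135 = 2603
Selection 10: 2603 + 135 = 2738
Selection 11: 2738 + 135 = 2873
Selection 12: 2873 + 135 = 3008
Selection 13: 3008 + 135 = 3143 → 3143 − 3122 = 21
Selection 14: 21 + 135 = 156
Selection 15: 156 + 135 = 291
Selection 16: 291 + 135 = 426
Selection 17: 426 + 135 = 561
Selection 18: 561 + 135 = 696

1523, 1658, 1793, 1928, 2063, 2198, 2333, 2468, 2603, 2738, 2873, 3008, 21, 156, 291, 426, 561, 696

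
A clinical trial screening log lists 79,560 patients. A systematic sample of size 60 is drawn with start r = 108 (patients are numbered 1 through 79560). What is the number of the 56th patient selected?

73038

k = 79560/60 = 1326
56th selection = r + (56−1)·k = 108 + 55×1326 = 108 + 72930 = 73038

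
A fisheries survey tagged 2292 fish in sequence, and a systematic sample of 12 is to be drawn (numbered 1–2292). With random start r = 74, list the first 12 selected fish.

k = N/n = 2292/12 = 191
fish 1: 74
fish 2: 74 + 191 = 265
fish 3: 265 + 191 = 456
fish 4: 456 + 191 = 647
fish 5: 647 + 191 = 838
fish 6: 838 + 191 = 1029
fish 7: 1029 + 191 = 1220
fish 8: 1220 + 191 = 1411
fish 9: 1411 + 191 = 1602
fish 10: 1602 + 191 = 1793
fish 11: 1793 + 191 = 1984
fish 12: 1984 + 191 = 2175

74, 265, 456, 647, 838, 1029, 1220, 1411, 1602, 1793, 1984, 2175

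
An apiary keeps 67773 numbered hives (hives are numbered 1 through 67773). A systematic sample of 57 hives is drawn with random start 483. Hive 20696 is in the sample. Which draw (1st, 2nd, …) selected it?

18

k = 67773/57 = 1189
position = (20696 − 483)/1189 + 1 = 20213/1189 + 1 = 17 + 1 = 18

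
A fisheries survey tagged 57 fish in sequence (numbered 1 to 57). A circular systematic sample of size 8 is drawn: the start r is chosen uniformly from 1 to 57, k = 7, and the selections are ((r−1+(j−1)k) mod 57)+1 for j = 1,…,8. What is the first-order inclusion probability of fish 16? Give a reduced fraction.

8/57

For each position j, as r ranges over 1…57 the j-th selection hits every fish exactly once, so fish 16 is selected for exactly 8 of the 57 starts.
Inclusion probability = 8/57.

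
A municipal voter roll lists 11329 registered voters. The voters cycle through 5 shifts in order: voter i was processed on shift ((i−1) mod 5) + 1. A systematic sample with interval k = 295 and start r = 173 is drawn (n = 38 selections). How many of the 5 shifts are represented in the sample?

Consecutive selections differ by k = 295, so their shift numbers differ by 295 mod 5 = 0.
gcd(295, 5) = 5, so the sample visits 5/5 = 1 distinct residues mod 5.
Start 173 is shift 3; the shifts hit are 3.

1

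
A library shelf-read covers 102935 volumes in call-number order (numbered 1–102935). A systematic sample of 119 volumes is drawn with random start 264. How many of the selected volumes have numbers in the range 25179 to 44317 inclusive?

22

k = 102935/119 = 865
First selection ≥ 25179: 264 + ⌈(25179−264)/865⌉·865 = 264 + 29×865 = 25349
Last selection ≤ 44317: 264 + ⌊(44317−264)/865⌋·865 = 264 + 50×865 = 43514
Count = 50 − 29 + 1 = 22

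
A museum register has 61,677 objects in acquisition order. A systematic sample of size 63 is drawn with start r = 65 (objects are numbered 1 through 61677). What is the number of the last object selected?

k = 61677/63 = 979
63rd selection = r + (63−1)·k = 65 + 62×979 = 65 + 60698 = 60763

60763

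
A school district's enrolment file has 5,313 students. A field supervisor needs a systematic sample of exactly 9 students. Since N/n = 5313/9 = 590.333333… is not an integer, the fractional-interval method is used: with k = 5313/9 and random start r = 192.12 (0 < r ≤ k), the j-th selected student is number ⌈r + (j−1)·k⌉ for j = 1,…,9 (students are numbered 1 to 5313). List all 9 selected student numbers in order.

j=1: r + 0k = 192.12 → ⌈·⌉ = 193
j=2: r + 1k = 782.453333… → ⌈·⌉ = 783
j=3: r + 2k = 1372.786666… → ⌈·⌉ = 1373
j=4: r + 3k = 1963.12 → ⌈·⌉ = 1964
j=5: r + 4k = 2553.453333… → ⌈·⌉ = 2554
j=6: r + 5k = 3143.786666… → ⌈·⌉ = 3144
j=7: r + 6k = 3734.12 → ⌈·⌉ = 3735
j=8: r + 7k = 4324.453333… → ⌈·⌉ = 4325
j=9: r + 8k = 4914.786666… → ⌈·⌉ = 4915

193, 783, 1373, 1964, 2554, 3144, 3735, 4325, 4915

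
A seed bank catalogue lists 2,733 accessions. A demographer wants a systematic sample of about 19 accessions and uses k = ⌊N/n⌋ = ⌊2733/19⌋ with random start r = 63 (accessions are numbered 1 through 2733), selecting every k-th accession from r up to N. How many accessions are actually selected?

19

k = ⌊2733/19⌋ = 143
Achieved size = ⌊(2733 − 63)/143⌋ + 1 = ⌊2670/143⌋ + 1 = 18 + 1 = 19
(last selection: 63 + 18×143 = 2637 ≤ 2733; next would be 2780 > 2733)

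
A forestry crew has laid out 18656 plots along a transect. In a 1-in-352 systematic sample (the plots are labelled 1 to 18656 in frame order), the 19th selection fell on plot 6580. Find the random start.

244

k = 352
r = 6580 − (19−1)×352 = 6580 − 6336 = 244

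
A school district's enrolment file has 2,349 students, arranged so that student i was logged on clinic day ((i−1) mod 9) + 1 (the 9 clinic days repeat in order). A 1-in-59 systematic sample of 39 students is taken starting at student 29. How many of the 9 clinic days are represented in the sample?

Consecutive selections differ by k = 59, so their clinic day numbers differ by 59 mod 9 = 5.
gcd(59, 9) = 1, so the sample visits 9/1 = 9 distinct residues mod 9.
Start 29 is clinic day 2; the clinic days hit are 1, 2, 3, 4, 5, 6, 7, 8, 9.

9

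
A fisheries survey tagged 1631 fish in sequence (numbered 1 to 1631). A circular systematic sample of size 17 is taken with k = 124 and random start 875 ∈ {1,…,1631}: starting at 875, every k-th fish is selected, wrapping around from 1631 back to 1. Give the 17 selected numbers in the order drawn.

875, 999, 1123, 1247, 1371, 1495, 1619, 112, 236, 360, 484, 608, 732, 856, 980, 1104, 1228

Selection 1: 875
Selection 2: 875 + 124 = 999
Selection 3: 999 + 124 = 1123
Selection 4: 1123 + 124 = 1247
Selection 5: 1247 + 124 = 1371
Selection 6: 1371 + 124 = 1495
Selection 7: 1495 + 124 = 1619
Selection 8: 1619 + 124 = 1743 → 1743 − 1631 = 112
Selection 9: 112 + 124 = 236
Selection 10: 236 + 124 = 360
Selection 11: 360 + 124 = 484
Selection 12: 484 + 124 = 608
Selection 13: 608 + 124 = 732
Selection 14: 732 + 124 = 856
Selection 15: 856 + 124 = 980
Selection 16: 980 + 124 = 1104
Selection 17: 1104 + 124 = 1228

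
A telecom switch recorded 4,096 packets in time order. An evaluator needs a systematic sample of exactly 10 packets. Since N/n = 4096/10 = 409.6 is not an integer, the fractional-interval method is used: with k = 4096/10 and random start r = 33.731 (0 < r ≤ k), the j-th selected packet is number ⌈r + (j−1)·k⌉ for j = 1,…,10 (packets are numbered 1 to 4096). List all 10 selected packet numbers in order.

34, 444, 853, 1263, 1673, 2082, 2492, 2901, 3311, 3721

j=1: r + 0k = 33.731 → ⌈·⌉ = 34
j=2: r + 1k = 443.331 → ⌈·⌉ = 444
j=3: r + 2k = 852.931 → ⌈·⌉ = 853
j=4: r + 3k = 1262.531 → ⌈·⌉ = 1263
j=5: r + 4k = 1672.131 → ⌈·⌉ = 1673
j=6: r + 5k = 2081.731 → ⌈·⌉ = 2082
j=7: r + 6k = 2491.331 → ⌈·⌉ = 2492
j=8: r + 7k = 2900.931 → ⌈·⌉ = 2901
j=9: r + 8k = 3310.531 → ⌈·⌉ = 3311
j=10: r + 9k = 3720.131 → ⌈·⌉ = 3721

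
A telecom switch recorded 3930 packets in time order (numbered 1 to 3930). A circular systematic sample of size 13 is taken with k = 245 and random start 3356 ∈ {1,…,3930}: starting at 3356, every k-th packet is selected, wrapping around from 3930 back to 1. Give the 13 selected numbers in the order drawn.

3356, 3601, 3846, 161, 406, 651, 896, 1141, 1386, 1631, 1876, 2121, 2366

Selection 1: 3356
Selection 2: 3356 + 245 = 3601
Selection 3: 3601 + 245 = 3846
Selection 4: 3846 + 245 = 4091 → 4091 − 3930 = 161
Selection 5: 161 + 245 = 406
Selection 6: 406 + 245 = 651
Selection 7: 651 + 245 = 896
Selection 8: 896 + 245 = 1141
Selection 9: 1141 + 245 = 1386
Selection 10: 1386 + 245 = 1631
Selection 11: 1631 + 245 = 1876
Selection 12: 1876 + 245 = 2121
Selection 13: 2121 + 245 = 2366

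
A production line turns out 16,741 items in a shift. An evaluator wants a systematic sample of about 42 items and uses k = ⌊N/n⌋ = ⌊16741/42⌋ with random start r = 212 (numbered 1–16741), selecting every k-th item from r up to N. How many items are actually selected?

42

k = ⌊16741/42⌋ = 398
Achieved size = ⌊(16741 − 212)/398⌋ + 1 = ⌊16529/398⌋ + 1 = 41 + 1 = 42
(last selection: 212 + 41×398 = 16530 ≤ 16741; next would be 16928 > 16741)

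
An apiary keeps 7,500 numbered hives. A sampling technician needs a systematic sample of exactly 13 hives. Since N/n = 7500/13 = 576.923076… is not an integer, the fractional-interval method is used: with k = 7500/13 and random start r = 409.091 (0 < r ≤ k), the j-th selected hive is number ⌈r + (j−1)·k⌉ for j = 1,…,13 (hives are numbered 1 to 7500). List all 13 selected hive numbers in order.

410, 987, 1563, 2140, 2717, 3294, 3871, 4448, 5025, 5602, 6179, 6756, 7333

j=1: r + 0k = 409.091 → ⌈·⌉ = 410
j=2: r + 1k = 986.014076… → ⌈·⌉ = 987
j=3: r + 2k = 1562.937153… → ⌈·⌉ = 1563
j=4: r + 3k = 2139.860230… → ⌈·⌉ = 2140
j=5: r + 4k = 2716.783307… → ⌈·⌉ = 2717
j=6: r + 5k = 3293.706384… → ⌈·⌉ = 3294
j=7: r + 6k = 3870.629461… → ⌈·⌉ = 3871
j=8: r + 7k = 4447.552538… → ⌈·⌉ = 4448
j=9: r + 8k = 5024.475615… → ⌈·⌉ = 5025
j=10: r + 9k = 5601.398692… → ⌈·⌉ = 5602
j=11: r + 10k = 6178.321769… → ⌈·⌉ = 6179
j=12: r + 11k = 6755.244846… → ⌈·⌉ = 6756
j=13: r + 12k = 7332.167923… → ⌈·⌉ = 7333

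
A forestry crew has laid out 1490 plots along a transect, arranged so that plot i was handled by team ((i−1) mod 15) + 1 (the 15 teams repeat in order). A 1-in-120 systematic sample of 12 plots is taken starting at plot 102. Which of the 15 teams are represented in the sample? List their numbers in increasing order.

Consecutive selections differ by k = 120, so their team numbers differ by 120 mod 15 = 0.
gcd(120, 15) = 15, so the sample visits 15/15 = 1 distinct residues mod 15.
Start 102 is team 12; the teams hit are 12.

12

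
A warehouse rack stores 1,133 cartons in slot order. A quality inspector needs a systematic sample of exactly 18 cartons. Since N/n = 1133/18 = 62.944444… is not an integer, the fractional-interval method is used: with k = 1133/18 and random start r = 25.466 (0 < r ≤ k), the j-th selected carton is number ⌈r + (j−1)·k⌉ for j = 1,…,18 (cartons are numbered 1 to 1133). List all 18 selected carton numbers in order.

26, 89, 152, 215, 278, 341, 404, 467, 530, 592, 655, 718, 781, 844, 907, 970, 1033, 1096

j=1: r + 0k = 25.466 → ⌈·⌉ = 26
j=2: r + 1k = 88.410444… → ⌈·⌉ = 89
j=3: r + 2k = 151.354888… → ⌈·⌉ = 152
j=4: r + 3k = 214.299333… → ⌈·⌉ = 215
j=5: r + 4k = 277.243777… → ⌈·⌉ = 278
j=6: r + 5k = 340.188222… → ⌈·⌉ = 341
j=7: r + 6k = 403.132666… → ⌈·⌉ = 404
j=8: r + 7k = 466.077111… → ⌈·⌉ = 467
j=9: r + 8k = 529.021555… → ⌈·⌉ = 530
j=10: r + 9k = 591.966 → ⌈·⌉ = 592
j=11: r + 10k = 654.910444… → ⌈·⌉ = 655
j=12: r + 11k = 717.854888… → ⌈·⌉ = 718
j=13: r + 12k = 780.799333… → ⌈·⌉ = 781
j=14: r + 13k = 843.743777… → ⌈·⌉ = 844
j=15: r + 14k = 906.688222… → ⌈·⌉ = 907
j=16: r + 15k = 969.632666… → ⌈·⌉ = 970
j=17: r + 16k = 1032.577111… → ⌈·⌉ = 1033
j=18: r + 17k = 1095.521555… → ⌈·⌉ = 1096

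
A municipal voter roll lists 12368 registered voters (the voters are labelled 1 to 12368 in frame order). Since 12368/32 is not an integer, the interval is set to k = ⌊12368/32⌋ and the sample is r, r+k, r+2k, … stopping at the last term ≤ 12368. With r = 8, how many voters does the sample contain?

k = ⌊12368/32⌋ = 386
Achieved size = ⌊(12368 − 8)/386⌋ + 1 = ⌊12360/386⌋ + 1 = 32 + 1 = 33
(last selection: 8 + 32×386 = 12360 ≤ 12368; next would be 12746 > 12368)

33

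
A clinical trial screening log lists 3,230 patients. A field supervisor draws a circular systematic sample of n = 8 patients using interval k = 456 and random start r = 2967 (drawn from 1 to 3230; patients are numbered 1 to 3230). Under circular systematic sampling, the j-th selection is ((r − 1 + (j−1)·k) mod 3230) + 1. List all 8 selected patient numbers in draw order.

Selection 1: 2967
Selection 2: 2967 + 456 = 3423 → 3423 − 3230 = 193
Selection 3: 193 + 456 = 649
Selection 4: 649 + 456 = 1105
Selection 5: 1105 + 456 = 1561
Selection 6: 1561 + 456 = 2017
Selection 7: 2017 + 456 = 2473
Selection 8: 2473 + 456 = 2929

2967, 193, 649, 1105, 1561, 2017, 2473, 2929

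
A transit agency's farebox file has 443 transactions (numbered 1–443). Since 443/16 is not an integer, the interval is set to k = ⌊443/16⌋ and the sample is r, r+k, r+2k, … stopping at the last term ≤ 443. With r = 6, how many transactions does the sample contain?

17

k = ⌊443/16⌋ = 27
Achieved size = ⌊(443 − 6)/27⌋ + 1 = ⌊437/27⌋ + 1 = 16 + 1 = 17
(last selection: 6 + 16×27 = 438 ≤ 443; next would be 465 > 443)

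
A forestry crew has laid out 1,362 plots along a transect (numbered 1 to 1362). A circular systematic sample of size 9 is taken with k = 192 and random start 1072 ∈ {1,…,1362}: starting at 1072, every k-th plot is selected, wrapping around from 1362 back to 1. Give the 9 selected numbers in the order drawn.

1072, 1264, 94, 286, 478, 670, 862, 1054, 1246

Selection 1: 1072
Selection 2: 1072 + 192 = 1264
Selection 3: 1264 + 192 = 1456 → 1456 − 1362 = 94
Selection 4: 94 + 192 = 286
Selection 5: 286 + 192 = 478
Selection 6: 478 + 192 = 670
Selection 7: 670 + 192 = 862
Selection 8: 862 + 192 = 1054
Selection 9: 1054 + 192 = 1246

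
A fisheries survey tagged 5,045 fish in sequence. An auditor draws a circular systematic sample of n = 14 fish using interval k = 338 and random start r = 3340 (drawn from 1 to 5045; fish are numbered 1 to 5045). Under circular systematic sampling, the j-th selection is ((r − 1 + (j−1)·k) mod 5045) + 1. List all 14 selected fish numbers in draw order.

Selection 1: 3340
Selection 2: 3340 + 338 = 3678
Selection 3: 3678 + 338 = 4016
Selection 4: 4016 + 338 = 4354
Selection 5: 4354 + 338 = 4692
Selection 6: 4692 + 338 = 5030
Selection 7: 5030 + 338 = 5368 → 5368 − 5045 = 323
Selection 8: 323 + 338 = 661
Selection 9: 661 + 338 = 999
Selection 10: 999 + 338 = 1337
Selection 11: 1337 + 338 = 1675
Selection 12: 1675 + 338 = 2013
Selection 13: 2013 + 338 = 2351
Selection 14: 2351 + 338 = 2689

3340, 3678, 4016, 4354, 4692, 5030, 323, 661, 999, 1337, 1675, 2013, 2351, 2689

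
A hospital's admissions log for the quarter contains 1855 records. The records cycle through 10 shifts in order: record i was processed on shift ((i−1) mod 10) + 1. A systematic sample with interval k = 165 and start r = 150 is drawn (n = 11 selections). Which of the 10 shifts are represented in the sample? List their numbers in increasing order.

Consecutive selections differ by k = 165, so their shift numbers differ by 165 mod 10 = 5.
gcd(165, 10) = 5, so the sample visits 10/5 = 2 distinct residues mod 10.
Start 150 is shift 10; the shifts hit are 5, 10.

5, 10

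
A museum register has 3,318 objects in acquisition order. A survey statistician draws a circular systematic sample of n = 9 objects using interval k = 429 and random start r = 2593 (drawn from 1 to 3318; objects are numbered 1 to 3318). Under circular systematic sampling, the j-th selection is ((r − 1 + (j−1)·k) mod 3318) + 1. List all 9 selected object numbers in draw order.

Selection 1: 2593
Selection 2: 2593 + 429 = 3022
Selection 3: 3022 + 429 = 3451 → 3451 − 3318 = 133
Selection 4: 133 + 429 = 562
Selection 5: 562 + 429 = 991
Selection 6: 991 + 429 = 1420
Selection 7: 1420 + 429 = 1849
Selection 8: 1849 + 429 = 2278
Selection 9: 2278 + 429 = 2707

2593, 3022, 133, 562, 991, 1420, 1849, 2278, 2707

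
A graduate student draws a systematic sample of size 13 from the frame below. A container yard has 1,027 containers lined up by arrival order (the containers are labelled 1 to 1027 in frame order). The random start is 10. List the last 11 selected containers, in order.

k = N/n = 1027/13 = 79
3rd selection = 10 + 2×79 = 168
4th: 168 + 79 = 247
5th: 247 + 79 = 326
6th: 326 + 79 = 405
7th: 405 + 79 = 484
8th: 484 + 79 = 563
9th: 563 + 79 = 642
10th: 642 + 79 = 721
11th: 721 + 79 = 800
12th: 800 + 79 = 879
13th: 879 + 79 = 958

168, 247, 326, 405, 484, 563, 642, 721, 800, 879, 958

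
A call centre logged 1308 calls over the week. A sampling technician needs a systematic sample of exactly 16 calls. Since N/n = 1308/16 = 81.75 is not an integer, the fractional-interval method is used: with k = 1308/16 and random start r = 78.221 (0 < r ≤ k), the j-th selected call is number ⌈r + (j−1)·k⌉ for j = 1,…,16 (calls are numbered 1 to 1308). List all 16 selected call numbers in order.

j=1: r + 0k = 78.221 → ⌈·⌉ = 79
j=2: r + 1k = 159.971 → ⌈·⌉ = 160
j=3: r + 2k = 241.721 → ⌈·⌉ = 242
j=4: r + 3k = 323.471 → ⌈·⌉ = 324
j=5: r + 4k = 405.221 → ⌈·⌉ = 406
j=6: r + 5k = 486.971 → ⌈·⌉ = 487
j=7: r + 6k = 568.721 → ⌈·⌉ = 569
j=8: r + 7k = 650.471 → ⌈·⌉ = 651
j=9: r + 8k = 732.221 → ⌈·⌉ = 733
j=10: r + 9k = 813.971 → ⌈·⌉ = 814
j=11: r + 10k = 895.721 → ⌈·⌉ = 896
j=12: r + 11k = 977.471 → ⌈·⌉ = 978
j=13: r + 12k = 1059.221 → ⌈·⌉ = 1060
j=14: r + 13k = 1140.971 → ⌈·⌉ = 1141
j=15: r + 14k = 1222.721 → ⌈·⌉ = 1223
j=16: r + 15k = 1304.471 → ⌈·⌉ = 1305

79, 160, 242, 324, 406, 487, 569, 651, 733, 814, 896, 978, 1060, 1141, 1223, 1305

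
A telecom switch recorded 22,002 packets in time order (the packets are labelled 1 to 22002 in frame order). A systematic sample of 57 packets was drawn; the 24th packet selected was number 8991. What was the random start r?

k = 22002/57 = 386
r = 8991 − (24−1)×386 = 8991 − 8878 = 113

113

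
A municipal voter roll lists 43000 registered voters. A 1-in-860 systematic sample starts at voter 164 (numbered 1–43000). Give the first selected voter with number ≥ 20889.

k = 860
Steps past start: ⌈(20889 − 164)/860⌉ = ⌈20725/860⌉ = 25
Selected voter: 164 + 25×860 = 21664

21664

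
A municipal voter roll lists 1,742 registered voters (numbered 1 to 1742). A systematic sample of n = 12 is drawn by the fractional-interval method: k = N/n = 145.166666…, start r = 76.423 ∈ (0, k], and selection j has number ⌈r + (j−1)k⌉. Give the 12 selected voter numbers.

77, 222, 367, 512, 658, 803, 948, 1093, 1238, 1383, 1529, 1674

j=1: r + 0k = 76.423 → ⌈·⌉ = 77
j=2: r + 1k = 221.589666… → ⌈·⌉ = 222
j=3: r + 2k = 366.756333… → ⌈·⌉ = 367
j=4: r + 3k = 511.923 → ⌈·⌉ = 512
j=5: r + 4k = 657.089666… → ⌈·⌉ = 658
j=6: r + 5k = 802.256333… → ⌈·⌉ = 803
j=7: r + 6k = 947.423 → ⌈·⌉ = 948
j=8: r + 7k = 1092.589666… → ⌈·⌉ = 1093
j=9: r + 8k = 1237.756333… → ⌈·⌉ = 1238
j=10: r + 9k = 1382.923 → ⌈·⌉ = 1383
j=11: r + 10k = 1528.089666… → ⌈·⌉ = 1529
j=12: r + 11k = 1673.256333… → ⌈·⌉ = 1674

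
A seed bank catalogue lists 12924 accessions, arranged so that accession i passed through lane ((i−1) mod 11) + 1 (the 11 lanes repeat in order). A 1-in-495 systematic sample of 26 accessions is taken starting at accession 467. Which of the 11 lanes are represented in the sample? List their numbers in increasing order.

Consecutive selections differ by k = 495, so their lane numbers differ by 495 mod 11 = 0.
gcd(495, 11) = 11, so the sample visits 11/11 = 1 distinct residues mod 11.
Start 467 is lane 5; the lanes hit are 5.

5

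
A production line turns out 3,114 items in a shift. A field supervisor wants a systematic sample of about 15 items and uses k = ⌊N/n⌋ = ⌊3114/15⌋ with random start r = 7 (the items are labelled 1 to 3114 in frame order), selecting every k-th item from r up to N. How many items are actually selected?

k = ⌊3114/15⌋ = 207
Achieved size = ⌊(3114 − 7)/207⌋ + 1 = ⌊3107/207⌋ + 1 = 15 + 1 = 16
(last selection: 7 + 15×207 = 3112 ≤ 3114; next would be 3319 > 3114)

16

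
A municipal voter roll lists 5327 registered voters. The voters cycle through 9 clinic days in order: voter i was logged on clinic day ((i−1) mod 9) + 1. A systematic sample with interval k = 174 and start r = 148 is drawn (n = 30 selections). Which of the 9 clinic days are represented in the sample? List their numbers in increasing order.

1, 4, 7

Consecutive selections differ by k = 174, so their clinic day numbers differ by 174 mod 9 = 3.
gcd(174, 9) = 3, so the sample visits 9/3 = 3 distinct residues mod 9.
Start 148 is clinic day 4; the clinic days hit are 1, 4, 7.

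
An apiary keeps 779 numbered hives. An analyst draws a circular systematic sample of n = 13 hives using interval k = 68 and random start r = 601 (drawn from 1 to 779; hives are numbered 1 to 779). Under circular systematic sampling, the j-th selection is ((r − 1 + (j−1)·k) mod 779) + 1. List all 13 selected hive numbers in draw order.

601, 669, 737, 26, 94, 162, 230, 298, 366, 434, 502, 570, 638

Selection 1: 601
Selection 2: 601 + 68 = 669
Selection 3: 669 + 68 = 737
Selection 4: 737 + 68 = 805 → 805 − 779 = 26
Selection 5: 26 + 68 = 94
Selection 6: 94 + 68 = 162
Selection 7: 162 + 68 = 230
Selection 8: 230 + 68 = 298
Selection 9: 298 + 68 = 366
Selection 10: 366 + 68 = 434
Selection 11: 434 + 68 = 502
Selection 12: 502 + 68 = 570
Selection 13: 570 + 68 = 638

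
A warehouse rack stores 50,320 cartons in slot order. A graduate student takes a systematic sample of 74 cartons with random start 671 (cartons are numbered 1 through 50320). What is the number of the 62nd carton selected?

42151

k = 50320/74 = 680
62nd selection = r + (62−1)·k = 671 + 61×680 = 671 + 41480 = 42151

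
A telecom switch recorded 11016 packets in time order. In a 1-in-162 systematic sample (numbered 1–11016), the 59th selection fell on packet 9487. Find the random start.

91

k = 162
r = 9487 − (59−1)×162 = 9487 − 9396 = 91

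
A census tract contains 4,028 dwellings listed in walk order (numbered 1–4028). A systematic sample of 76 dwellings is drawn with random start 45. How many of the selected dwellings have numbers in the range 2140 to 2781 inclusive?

12

k = 4028/76 = 53
First selection ≥ 2140: 45 + ⌈(2140−45)/53⌉·53 = 45 + 40×53 = 2165
Last selection ≤ 2781: 45 + ⌊(2781−45)/53⌋·53 = 45 + 51×53 = 2748
Count = 51 − 40 + 1 = 12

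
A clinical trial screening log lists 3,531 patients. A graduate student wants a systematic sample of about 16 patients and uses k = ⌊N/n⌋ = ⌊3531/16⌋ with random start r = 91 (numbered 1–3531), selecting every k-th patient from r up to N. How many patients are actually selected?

k = ⌊3531/16⌋ = 220
Achieved size = ⌊(3531 − 91)/220⌋ + 1 = ⌊3440/220⌋ + 1 = 15 + 1 = 16
(last selection: 91 + 15×220 = 3391 ≤ 3531; next would be 3611 > 3531)

16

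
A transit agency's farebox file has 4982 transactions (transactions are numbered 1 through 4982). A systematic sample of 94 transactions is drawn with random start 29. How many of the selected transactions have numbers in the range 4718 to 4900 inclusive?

3

k = 4982/94 = 53
First selection ≥ 4718: 29 + ⌈(4718−29)/53⌉·53 = 29 + 89×53 = 4746
Last selection ≤ 4900: 29 + ⌊(4900−29)/53⌋·53 = 29 + 91×53 = 4852
Count = 91 − 89 + 1 = 3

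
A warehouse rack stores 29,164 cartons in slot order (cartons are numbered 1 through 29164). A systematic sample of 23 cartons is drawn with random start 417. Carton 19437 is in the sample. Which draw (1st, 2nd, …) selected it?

16

k = 29164/23 = 1268
position = (19437 − 417)/1268 + 1 = 19020/1268 + 1 = 15 + 1 = 16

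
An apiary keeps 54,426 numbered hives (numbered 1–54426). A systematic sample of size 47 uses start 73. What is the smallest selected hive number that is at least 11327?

11653

k = 54426/47 = 1158
Steps past start: ⌈(11327 − 73)/1158⌉ = ⌈11254/1158⌉ = 10
Selected hive: 73 + 10×1158 = 11653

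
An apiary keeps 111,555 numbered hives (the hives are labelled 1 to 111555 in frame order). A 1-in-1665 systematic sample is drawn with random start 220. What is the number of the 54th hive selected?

k = 1665
54th selection = r + (54−1)·k = 220 + 53×1665 = 220 + 88245 = 88465

88465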